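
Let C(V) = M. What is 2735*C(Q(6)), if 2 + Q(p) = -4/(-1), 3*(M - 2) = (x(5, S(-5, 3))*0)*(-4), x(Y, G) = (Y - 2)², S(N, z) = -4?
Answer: 5470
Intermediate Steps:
x(Y, G) = (-2 + Y)²
M = 2 (M = 2 + (((-2 + 5)²*0)*(-4))/3 = 2 + ((3²*0)*(-4))/3 = 2 + ((9*0)*(-4))/3 = 2 + (0*(-4))/3 = 2 + (⅓)*0 = 2 + 0 = 2)
Q(p) = 2 (Q(p) = -2 - 4/(-1) = -2 - 4*(-1) = -2 + 4 = 2)
C(V) = 2
2735*C(Q(6)) = 2735*2 = 5470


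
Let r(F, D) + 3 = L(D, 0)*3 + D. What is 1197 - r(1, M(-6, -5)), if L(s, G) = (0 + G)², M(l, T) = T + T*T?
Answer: 1180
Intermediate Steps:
M(l, T) = T + T²
L(s, G) = G²
r(F, D) = -3 + D (r(F, D) = -3 + (0²*3 + D) = -3 + (0*3 + D) = -3 + (0 + D) = -3 + D)
1197 - r(1, M(-6, -5)) = 1197 - (-3 - 5*(1 - 5)) = 1197 - (-3 - 5*(-4)) = 1197 - (-3 + 20) = 1197 - 1*17 = 1197 - 17 = 1180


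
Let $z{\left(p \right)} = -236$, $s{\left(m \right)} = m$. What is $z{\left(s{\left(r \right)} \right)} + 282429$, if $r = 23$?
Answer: $282193$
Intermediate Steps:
$z{\left(s{\left(r \right)} \right)} + 282429 = -236 + 282429 = 282193$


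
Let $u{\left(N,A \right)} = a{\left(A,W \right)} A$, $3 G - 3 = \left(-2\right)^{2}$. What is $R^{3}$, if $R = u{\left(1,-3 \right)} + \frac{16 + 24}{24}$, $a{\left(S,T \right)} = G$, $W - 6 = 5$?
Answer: $- \frac{4096}{27} \approx -151.7$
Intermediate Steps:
$W = 11$ ($W = 6 + 5 = 11$)
$G = \frac{7}{3}$ ($G = 1 + \frac{\left(-2\right)^{2}}{3} = 1 + \frac{1}{3} \cdot 4 = 1 + \frac{4}{3} = \frac{7}{3} \approx 2.3333$)
$a{\left(S,T \right)} = \frac{7}{3}$
$u{\left(N,A \right)} = \frac{7 A}{3}$
$R = - \frac{16}{3}$ ($R = \frac{7}{3} \left(-3\right) + \frac{16 + 24}{24} = -7 + 40 \cdot \frac{1}{24} = -7 + \frac{5}{3} = - \frac{16}{3} \approx -5.3333$)
$R^{3} = \left(- \frac{16}{3}\right)^{3} = - \frac{4096}{27}$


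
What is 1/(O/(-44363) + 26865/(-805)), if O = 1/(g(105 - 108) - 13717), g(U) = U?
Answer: -13999188280/467190302017 ≈ -0.029965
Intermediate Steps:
O = -1/13720 (O = 1/((105 - 108) - 13717) = 1/(-3 - 13717) = 1/(-13720) = -1/13720 ≈ -7.2886e-5)
1/(O/(-44363) + 26865/(-805)) = 1/(-1/13720/(-44363) + 26865/(-805)) = 1/(-1/13720*(-1/44363) + 26865*(-1/805)) = 1/(1/608660360 - 5373/161) = 1/(-467190302017/13999188280) = -13999188280/467190302017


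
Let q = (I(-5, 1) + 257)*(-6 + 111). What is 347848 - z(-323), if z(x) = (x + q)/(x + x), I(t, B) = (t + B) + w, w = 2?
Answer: 6609890/19 ≈ 3.4789e+5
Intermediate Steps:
I(t, B) = 2 + B + t (I(t, B) = (t + B) + 2 = (B + t) + 2 = 2 + B + t)
q = 26775 (q = ((2 + 1 - 5) + 257)*(-6 + 111) = (-2 + 257)*105 = 255*105 = 26775)
z(x) = (26775 + x)/(2*x) (z(x) = (x + 26775)/(x + x) = (26775 + x)/((2*x)) = (26775 + x)*(1/(2*x)) = (26775 + x)/(2*x))
347848 - z(-323) = 347848 - (26775 - 323)/(2*(-323)) = 347848 - (-1)*26452/(2*323) = 347848 - 1*(-778/19) = 347848 + 778/19 = 6609890/19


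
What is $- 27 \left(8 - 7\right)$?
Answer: $-27$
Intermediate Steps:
$- 27 \left(8 - 7\right) = \left(-27\right) 1 = -27$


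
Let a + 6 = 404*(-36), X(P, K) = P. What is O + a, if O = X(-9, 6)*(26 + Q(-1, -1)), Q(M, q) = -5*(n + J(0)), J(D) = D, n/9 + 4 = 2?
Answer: -15594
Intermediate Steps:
n = -18 (n = -36 + 9*2 = -36 + 18 = -18)
Q(M, q) = 90 (Q(M, q) = -5*(-18 + 0) = -5*(-18) = 90)
O = -1044 (O = -9*(26 + 90) = -9*116 = -1044)
a = -14550 (a = -6 + 404*(-36) = -6 - 14544 = -14550)
O + a = -1044 - 14550 = -15594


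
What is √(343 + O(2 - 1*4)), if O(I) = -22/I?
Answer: √354 ≈ 18.815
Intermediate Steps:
√(343 + O(2 - 1*4)) = √(343 - 22/(2 - 1*4)) = √(343 - 22/(2 - 4)) = √(343 - 22/(-2)) = √(343 - 22*(-½)) = √(343 + 11) = √354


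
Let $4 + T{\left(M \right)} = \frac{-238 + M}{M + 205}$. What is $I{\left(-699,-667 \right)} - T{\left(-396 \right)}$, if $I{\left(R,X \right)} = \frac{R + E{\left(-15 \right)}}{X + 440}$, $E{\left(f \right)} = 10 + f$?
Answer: $\frac{163974}{43357} \approx 3.7819$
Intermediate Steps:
$I{\left(R,X \right)} = \frac{-5 + R}{440 + X}$ ($I{\left(R,X \right)} = \frac{R + \left(10 - 15\right)}{X + 440} = \frac{R - 5}{440 + X} = \frac{-5 + R}{440 + X}$)
$T{\left(M \right)} = -4 + \frac{-238 + M}{205 + M}$ ($T{\left(M \right)} = -4 + \frac{-238 + M}{M + 205} = -4 + \frac{-238 + M}{205 + M}$)
$I{\left(-699,-667 \right)} - T{\left(-396 \right)} = \frac{-5 - 699}{440 - 667} - \frac{-1058 - -1188}{205 - 396} = \frac{1}{-227} \left(-704\right) - \frac{-1058 + 1188}{-191} = \left(- \frac{1}{227}\right) \left(-704\right) - \left(- \frac{1}{191}\right) 130 = \frac{704}{227} - - \frac{130}{191} = \frac{704}{227} + \frac{130}{191} = \frac{163974}{43357}$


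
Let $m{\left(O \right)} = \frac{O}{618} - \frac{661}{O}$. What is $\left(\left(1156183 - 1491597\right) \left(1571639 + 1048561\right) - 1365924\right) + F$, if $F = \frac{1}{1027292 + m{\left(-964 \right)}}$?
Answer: $- \frac{268933778055087655894656}{306005371393} \approx -8.7885 \cdot 10^{11}$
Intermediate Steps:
$m{\left(O \right)} = - \frac{661}{O} + \frac{O}{618}$ ($m{\left(O \right)} = O \frac{1}{618} - \frac{661}{O} = \frac{O}{618} - \frac{661}{O} = - \frac{661}{O} + \frac{O}{618}$)
$F = \frac{297876}{306005371393}$ ($F = \frac{1}{1027292 + \left(- \frac{661}{-964} + \frac{1}{618} \left(-964\right)\right)} = \frac{1}{1027292 - \frac{260399}{297876}} = \frac{1}{\frac{306005371393}{297876}} = \frac{297876}{306005371393} \approx 9.7343 \cdot 10^{-7}$)
$\left(\left(1156183 - 1491597\right) \left(1571639 + 1048561\right) - 1365924\right) + F = \left(\left(1156183 - 1491597\right) \left(1571639 + 1048561\right) - 1365924\right) + \frac{297876}{306005371393} = \left(\left(-335414\right) 2620200 - 1365924\right) + \frac{297876}{306005371393} = \left(-878851762800 - 1365924\right) + \frac{297876}{306005371393} = -878853128724 + \frac{297876}{306005371393} = - \frac{268933778055087655894656}{306005371393}$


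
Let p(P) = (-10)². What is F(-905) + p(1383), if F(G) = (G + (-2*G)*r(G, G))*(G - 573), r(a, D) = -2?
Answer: 6688050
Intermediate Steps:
p(P) = 100
F(G) = 5*G*(-573 + G) (F(G) = (G - 2*G*(-2))*(G - 573) = (G + 4*G)*(-573 + G) = (5*G)*(-573 + G) = 5*G*(-573 + G))
F(-905) + p(1383) = 5*(-905)*(-573 - 905) + 100 = 5*(-905)*(-1478) + 100 = 6687950 + 100 = 6688050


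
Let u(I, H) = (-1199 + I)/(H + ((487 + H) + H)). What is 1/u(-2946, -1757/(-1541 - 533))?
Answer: -1015309/8596730 ≈ -0.11810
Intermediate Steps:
u(I, H) = (-1199 + I)/(487 + 3*H) (u(I, H) = (-1199 + I)/(H + (487 + 2*H)) = (-1199 + I)/(487 + 3*H))
1/u(-2946, -1757/(-1541 - 533)) = 1/((-1199 - 2946)/(487 + 3*(-1757/(-1541 - 533)))) = 1/(-4145/(487 + 3*(-1757/(-2074)))) = 1/(-4145/(487 + 3*(-1757*(-1/2074)))) = 1/(-4145/(487 + 3*(1757/2074))) = 1/(-4145/(487 + 5271/2074)) = 1/(-4145/(1015309/2074)) = 1/((2074/1015309)*(-4145)) = 1/(-8596730/1015309) = -1015309/8596730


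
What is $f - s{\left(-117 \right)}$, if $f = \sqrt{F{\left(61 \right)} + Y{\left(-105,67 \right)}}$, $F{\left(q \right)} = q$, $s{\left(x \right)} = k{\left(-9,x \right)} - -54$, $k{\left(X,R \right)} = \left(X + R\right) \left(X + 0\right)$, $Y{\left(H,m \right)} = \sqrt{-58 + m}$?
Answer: $-1180$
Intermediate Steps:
$k{\left(X,R \right)} = X \left(R + X\right)$ ($k{\left(X,R \right)} = \left(R + X\right) X = X \left(R + X\right)$)
$s{\left(x \right)} = 135 - 9 x$ ($s{\left(x \right)} = - 9 \left(x - 9\right) - -54 = - 9 \left(-9 + x\right) + 54 = \left(81 - 9 x\right) + 54 = 135 - 9 x$)
$f = 8$ ($f = \sqrt{61 + \sqrt{-58 + 67}} = \sqrt{61 + \sqrt{9}} = \sqrt{61 + 3} = \sqrt{64} = 8$)
$f - s{\left(-117 \right)} = 8 - \left(135 - -1053\right) = 8 - \left(135 + 1053\right) = 8 - 1188 = -1180$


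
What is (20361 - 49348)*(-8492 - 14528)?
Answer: 667280740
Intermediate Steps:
(20361 - 49348)*(-8492 - 14528) = -28987*(-23020) = 667280740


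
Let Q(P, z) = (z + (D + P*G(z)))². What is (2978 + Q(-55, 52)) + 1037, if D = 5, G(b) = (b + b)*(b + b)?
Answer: 353814405344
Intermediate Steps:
G(b) = 4*b² (G(b) = (2*b)*(2*b) = 4*b²)
Q(P, z) = (5 + z + 4*P*z²)² (Q(P, z) = (z + (5 + P*(4*z²)))² = (z + (5 + 4*P*z²))² = (5 + z + 4*P*z²)²)
(2978 + Q(-55, 52)) + 1037 = (2978 + (5 + 52 + 4*(-55)*52²)²) + 1037 = (2978 + (5 + 52 + 4*(-55)*2704)²) + 1037 = (2978 + (5 + 52 - 594880)²) + 1037 = (2978 + (-594823)²) + 1037 = (2978 + 353814401329) + 1037 = 353814404307 + 1037 = 353814405344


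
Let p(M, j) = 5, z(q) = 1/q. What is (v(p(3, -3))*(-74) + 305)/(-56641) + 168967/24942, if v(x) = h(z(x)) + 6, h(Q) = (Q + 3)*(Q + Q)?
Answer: 239407232281/35318495550 ≈ 6.7785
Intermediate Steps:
h(Q) = 2*Q*(3 + Q) (h(Q) = (3 + Q)*(2*Q) = 2*Q*(3 + Q))
v(x) = 6 + 2*(3 + 1/x)/x (v(x) = 2*(3 + 1/x)/x + 6 = 6 + 2*(3 + 1/x)/x)
(v(p(3, -3))*(-74) + 305)/(-56641) + 168967/24942 = ((6 + 2/5² + 6/5)*(-74) + 305)/(-56641) + 168967/24942 = ((6 + 2*(1/25) + 6*(⅕))*(-74) + 305)*(-1/56641) + 168967*(1/24942) = ((6 + 2/25 + 6/5)*(-74) + 305)*(-1/56641) + 168967/24942 = ((182/25)*(-74) + 305)*(-1/56641) + 168967/24942 = (-13468/25 + 305)*(-1/56641) + 168967/24942 = -5843/25*(-1/56641) + 168967/24942 = 5843/1416025 + 168967/24942 = 239407232281/35318495550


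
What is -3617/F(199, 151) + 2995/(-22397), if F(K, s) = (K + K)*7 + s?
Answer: -89806264/65779989 ≈ -1.3653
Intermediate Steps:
F(K, s) = s + 14*K (F(K, s) = (2*K)*7 + s = 14*K + s = s + 14*K)
-3617/F(199, 151) + 2995/(-22397) = -3617/(151 + 14*199) + 2995/(-22397) = -3617/(151 + 2786) + 2995*(-1/22397) = -3617/2937 - 2995/22397 = -89806264/65779989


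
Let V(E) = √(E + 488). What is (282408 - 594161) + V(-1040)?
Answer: -311753 + 2*I*√138 ≈ -3.1175e+5 + 23.495*I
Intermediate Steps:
V(E) = √(488 + E)
(282408 - 594161) + V(-1040) = (282408 - 594161) + √(488 - 1040) = -311753 + √(-552) = -311753 + 2*I*√138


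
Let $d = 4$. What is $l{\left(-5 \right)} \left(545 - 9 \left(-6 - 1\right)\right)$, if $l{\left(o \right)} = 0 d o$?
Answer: $0$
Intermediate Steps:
$l{\left(o \right)} = 0$ ($l{\left(o \right)} = 0 \cdot 4 o = 0 o = 0$)
$l{\left(-5 \right)} \left(545 - 9 \left(-6 - 1\right)\right) = 0 \left(545 - 9 \left(-6 - 1\right)\right) = 0 \left(545 - -63\right) = 0 \left(545 + 63\right) = 0 \cdot 608 = 0$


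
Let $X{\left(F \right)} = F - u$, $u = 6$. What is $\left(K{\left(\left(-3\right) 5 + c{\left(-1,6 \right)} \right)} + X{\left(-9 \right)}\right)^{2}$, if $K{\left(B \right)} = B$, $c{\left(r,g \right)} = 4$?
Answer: $676$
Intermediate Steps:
$X{\left(F \right)} = -6 + F$ ($X{\left(F \right)} = F - 6 = -6 + F$)
$\left(K{\left(\left(-3\right) 5 + c{\left(-1,6 \right)} \right)} + X{\left(-9 \right)}\right)^{2} = \left(\left(\left(-3\right) 5 + 4\right) - 15\right)^{2} = \left(\left(-15 + 4\right) - 15\right)^{2} = \left(-11 - 15\right)^{2} = \left(-26\right)^{2} = 676$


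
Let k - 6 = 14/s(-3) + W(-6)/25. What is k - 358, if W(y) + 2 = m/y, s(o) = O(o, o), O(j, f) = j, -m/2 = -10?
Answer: -8922/25 ≈ -356.88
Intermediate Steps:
m = 20 (m = -2*(-10) = 20)
s(o) = o
W(y) = -2 + 20/y
k = 28/25 (k = 6 + (14/(-3) + (-2 + 20/(-6))/25) = 6 + (14*(-⅓) + (-2 + 20*(-⅙))*(1/25)) = 6 + (-14/3 + (-2 - 10/3)*(1/25)) = 6 + (-14/3 - 16/3*1/25) = 6 + (-14/3 - 16/75) = 6 - 122/25 = 28/25 ≈ 1.1200)
k - 358 = 28/25 - 358 = -8922/25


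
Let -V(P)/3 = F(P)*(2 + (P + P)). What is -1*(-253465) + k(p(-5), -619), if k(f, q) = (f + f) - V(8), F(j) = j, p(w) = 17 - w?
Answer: 253941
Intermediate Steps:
V(P) = -3*P*(2 + 2*P) (V(P) = -3*P*(2 + (P + P)) = -3*P*(2 + 2*P))
k(f, q) = 432 + 2*f (k(f, q) = (f + f) - (-6)*8*(1 + 8) = 2*f - (-6)*8*9 = 2*f - 1*(-432) = 2*f + 432 = 432 + 2*f)
-1*(-253465) + k(p(-5), -619) = -1*(-253465) + (432 + 2*(17 - 1*(-5))) = 253465 + (432 + 2*(17 + 5)) = 253465 + (432 + 2*22) = 253465 + (432 + 44) = 253465 + 476 = 253941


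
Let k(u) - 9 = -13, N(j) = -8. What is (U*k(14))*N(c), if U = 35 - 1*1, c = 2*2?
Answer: 1088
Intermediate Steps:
c = 4
k(u) = -4 (k(u) = 9 - 13 = -4)
U = 34 (U = 35 - 1 = 34)
(U*k(14))*N(c) = (34*(-4))*(-8) = -136*(-8) = 1088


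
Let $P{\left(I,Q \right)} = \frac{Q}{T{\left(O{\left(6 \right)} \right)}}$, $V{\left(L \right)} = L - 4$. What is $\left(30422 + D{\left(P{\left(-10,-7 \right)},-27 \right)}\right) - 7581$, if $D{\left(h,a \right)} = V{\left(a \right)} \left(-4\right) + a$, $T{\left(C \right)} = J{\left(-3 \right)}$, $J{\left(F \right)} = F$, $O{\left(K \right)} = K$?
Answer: $22938$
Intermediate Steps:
$V{\left(L \right)} = -4 + L$ ($V{\left(L \right)} = L - 4 = -4 + L$)
$T{\left(C \right)} = -3$
$P{\left(I,Q \right)} = - \frac{Q}{3}$ ($P{\left(I,Q \right)} = \frac{Q}{-3} = Q \left(- \frac{1}{3}\right) = - \frac{Q}{3}$)
$D{\left(h,a \right)} = 16 - 3 a$ ($D{\left(h,a \right)} = \left(-4 + a\right) \left(-4\right) + a = \left(16 - 4 a\right) + a = 16 - 3 a$)
$\left(30422 + D{\left(P{\left(-10,-7 \right)},-27 \right)}\right) - 7581 = \left(30422 + \left(16 - -81\right)\right) - 7581 = \left(30422 + \left(16 + 81\right)\right) - 7581 = \left(30422 + 97\right) - 7581 = 30519 - 7581 = 22938$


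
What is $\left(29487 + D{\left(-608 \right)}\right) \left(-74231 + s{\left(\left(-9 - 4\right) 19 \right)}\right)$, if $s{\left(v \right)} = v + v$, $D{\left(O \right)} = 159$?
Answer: $-2215297350$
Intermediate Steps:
$s{\left(v \right)} = 2 v$
$\left(29487 + D{\left(-608 \right)}\right) \left(-74231 + s{\left(\left(-9 - 4\right) 19 \right)}\right) = \left(29487 + 159\right) \left(-74231 + 2 \left(-9 - 4\right) 19\right) = 29646 \left(-74231 + 2 \left(\left(-13\right) 19\right)\right) = 29646 \left(-74231 + 2 \left(-247\right)\right) = 29646 \left(-74231 - 494\right) = 29646 \left(-74725\right) = -2215297350$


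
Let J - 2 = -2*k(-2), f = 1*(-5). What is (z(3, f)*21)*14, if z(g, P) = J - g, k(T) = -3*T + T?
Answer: -2646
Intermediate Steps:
k(T) = -2*T
f = -5
J = -6 (J = 2 - (-4)*(-2) = 2 - 2*4 = 2 - 8 = -6)
z(g, P) = -6 - g
(z(3, f)*21)*14 = ((-6 - 1*3)*21)*14 = ((-6 - 3)*21)*14 = -9*21*14 = -189*14 = -2646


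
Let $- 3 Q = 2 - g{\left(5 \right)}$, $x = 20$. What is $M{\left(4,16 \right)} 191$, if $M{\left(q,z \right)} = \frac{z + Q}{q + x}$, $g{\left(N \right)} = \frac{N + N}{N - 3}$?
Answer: $\frac{3247}{24} \approx 135.29$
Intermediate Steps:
$g{\left(N \right)} = \frac{2 N}{-3 + N}$
$Q = 1$ ($Q = - \frac{2 - 2 \cdot 5 \frac{1}{-3 + 5}}{3} = - \frac{2 - 2 \cdot 5 \cdot \frac{1}{2}}{3} = - \frac{2 - 5}{3} = \left(- \frac{1}{3}\right) \left(-3\right) = 1$)
$M{\left(q,z \right)} = \frac{1 + z}{20 + q}$ ($M{\left(q,z \right)} = \frac{z + 1}{q + 20} = \frac{1 + z}{20 + q}$)
$M{\left(4,16 \right)} 191 = \frac{1 + 16}{20 + 4} \cdot 191 = \frac{1}{24} \cdot 17 \cdot 191 = \frac{17}{24} \cdot 191 = \frac{3247}{24}$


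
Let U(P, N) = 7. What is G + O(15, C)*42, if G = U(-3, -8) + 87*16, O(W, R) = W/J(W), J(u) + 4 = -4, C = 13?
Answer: 5281/4 ≈ 1320.3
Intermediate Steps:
J(u) = -8 (J(u) = -4 - 4 = -8)
O(W, R) = -W/8 (O(W, R) = W/(-8) = W*(-1/8) = -W/8)
G = 1399 (G = 7 + 87*16 = 7 + 1392 = 1399)
G + O(15, C)*42 = 1399 - 1/8*15*42 = 1399 - 15/8*42 = 1399 - 315/4 = 5281/4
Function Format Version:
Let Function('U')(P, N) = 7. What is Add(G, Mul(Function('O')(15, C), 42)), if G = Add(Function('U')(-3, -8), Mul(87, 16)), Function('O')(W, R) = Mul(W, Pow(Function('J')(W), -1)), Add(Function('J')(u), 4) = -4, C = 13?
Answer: Rational(5281, 4) ≈ 1320.3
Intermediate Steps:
Function('J')(u) = -8 (Function('J')(u) = Add(-4, -4) = -8)
Function('O')(W, R) = Mul(Rational(-1, 8), W) (Function('O')(W, R) = Mul(W, Pow(-8, -1)) = Mul(W, Rational(-1, 8)) = Mul(Rational(-1, 8), W))
G = 1399 (G = Add(7, Mul(87, 16)) = Add(7, 1392) = 1399)
Add(G, Mul(Function('O')(15, C), 42)) = Add(1399, Mul(Mul(Rational(-1, 8), 15), 42)) = Add(1399, Mul(Rational(-15, 8), 42)) = Add(1399, Rational(-315, 4)) = Rational(5281, 4)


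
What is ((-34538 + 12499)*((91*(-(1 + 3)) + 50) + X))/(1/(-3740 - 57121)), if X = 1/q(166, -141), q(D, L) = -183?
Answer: -25692005705359/61 ≈ -4.2118e+11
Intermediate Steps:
X = -1/183 (X = 1/(-183) = -1/183 ≈ -0.0054645)
((-34538 + 12499)*((91*(-(1 + 3)) + 50) + X))/(1/(-3740 - 57121)) = ((-34538 + 12499)*((91*(-(1 + 3)) + 50) - 1/183))/(1/(-3740 - 57121)) = (-22039*((91*(-1*4) + 50) - 1/183))/(1/(-60861)) = (-22039*((91*(-4) + 50) - 1/183))/(-1/60861) = -22039*((-364 + 50) - 1/183)*(-60861) = -22039*(-314 - 1/183)*(-60861) = -22039*(-57463/183)*(-60861) = (1266427057/183)*(-60861) = -25692005705359/61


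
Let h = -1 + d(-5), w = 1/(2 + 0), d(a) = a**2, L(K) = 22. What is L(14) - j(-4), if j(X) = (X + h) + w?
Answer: 3/2 ≈ 1.5000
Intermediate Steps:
w = 1/2 ≈ 0.50000
h = 24 (h = -1 + (-5)**2 = -1 + 25 = 24)
j(X) = 49/2 + X (j(X) = (X + 24) + 1/2 = (24 + X) + 1/2 = 49/2 + X)
L(14) - j(-4) = 22 - (49/2 - 4) = 22 - 1*41/2 = 22 - 41/2 = 3/2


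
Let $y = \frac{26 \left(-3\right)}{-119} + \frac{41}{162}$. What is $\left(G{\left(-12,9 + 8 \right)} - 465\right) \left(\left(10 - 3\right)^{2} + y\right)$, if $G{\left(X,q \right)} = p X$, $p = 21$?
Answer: $- \frac{229950743}{6426} \approx -35784.0$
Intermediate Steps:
$G{\left(X,q \right)} = 21 X$
$y = \frac{17515}{19278}$ ($y = \left(-78\right) \left(- \frac{1}{119}\right) + 41 \cdot \frac{1}{162} = \frac{78}{119} + \frac{41}{162} = \frac{17515}{19278} \approx 0.90855$)
$\left(G{\left(-12,9 + 8 \right)} - 465\right) \left(\left(10 - 3\right)^{2} + y\right) = \left(21 \left(-12\right) - 465\right) \left(\left(10 - 3\right)^{2} + \frac{17515}{19278}\right) = \left(-252 - 465\right) \left(7^{2} + \frac{17515}{19278}\right) = - 717 \left(49 + \frac{17515}{19278}\right) = \left(-717\right) \frac{962137}{19278} = - \frac{229950743}{6426}$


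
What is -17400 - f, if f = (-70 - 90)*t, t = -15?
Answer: -19800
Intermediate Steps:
f = 2400 (f = (-70 - 90)*(-15) = -160*(-15) = 2400)
-17400 - f = -17400 - 1*2400 = -17400 - 2400 = -19800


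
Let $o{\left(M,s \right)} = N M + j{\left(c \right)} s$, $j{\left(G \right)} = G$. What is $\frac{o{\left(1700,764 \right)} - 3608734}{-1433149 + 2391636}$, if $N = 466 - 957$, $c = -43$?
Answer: $- \frac{4476286}{958487} \approx -4.6702$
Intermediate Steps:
$N = -491$
$o{\left(M,s \right)} = - 491 M - 43 s$
$\frac{o{\left(1700,764 \right)} - 3608734}{-1433149 + 2391636} = \frac{\left(\left(-491\right) 1700 - 32852\right) - 3608734}{-1433149 + 2391636} = \frac{\left(-834700 - 32852\right) - 3608734}{958487} = \left(-867552 - 3608734\right) \frac{1}{958487} = \left(-4476286\right) \frac{1}{958487} = - \frac{4476286}{958487}$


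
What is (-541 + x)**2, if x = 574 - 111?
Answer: 6084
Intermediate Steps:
x = 463
(-541 + x)**2 = (-541 + 463)**2 = (-78)**2 = 6084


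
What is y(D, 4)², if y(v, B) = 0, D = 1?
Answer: 0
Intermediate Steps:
y(D, 4)² = 0² = 0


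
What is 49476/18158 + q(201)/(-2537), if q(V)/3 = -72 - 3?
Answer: 9257583/3290489 ≈ 2.8134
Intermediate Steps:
q(V) = -225 (q(V) = 3*(-72 - 3) = 3*(-75) = -225)
49476/18158 + q(201)/(-2537) = 49476/18158 - 225/(-2537) = 49476*(1/18158) - 225*(-1/2537) = 3534/1297 + 225/2537 = 9257583/3290489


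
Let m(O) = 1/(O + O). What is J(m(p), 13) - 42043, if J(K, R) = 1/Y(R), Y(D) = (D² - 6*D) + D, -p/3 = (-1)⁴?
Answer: -4372471/104 ≈ -42043.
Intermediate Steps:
p = -3 (p = -3*(-1)⁴ = -3*1 = -3)
m(O) = 1/(2*O)
Y(D) = D² - 5*D
J(K, R) = 1/(R*(-5 + R))
J(m(p), 13) - 42043 = 1/(13*(-5 + 13)) - 42043 = (1/13)/8 - 42043 = (1/13)*(⅛) - 42043 = 1/104 - 42043 = -4372471/104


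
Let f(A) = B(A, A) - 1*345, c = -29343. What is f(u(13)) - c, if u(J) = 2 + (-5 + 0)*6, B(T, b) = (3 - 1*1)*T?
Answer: 28942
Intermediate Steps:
B(T, b) = 2*T (B(T, b) = (3 - 1)*T = 2*T)
u(J) = -28 (u(J) = 2 - 5*6 = 2 - 30 = -28)
f(A) = -345 + 2*A (f(A) = 2*A - 1*345 = 2*A - 345 = -345 + 2*A)
f(u(13)) - c = (-345 + 2*(-28)) - 1*(-29343) = (-345 - 56) + 29343 = -401 + 29343 = 28942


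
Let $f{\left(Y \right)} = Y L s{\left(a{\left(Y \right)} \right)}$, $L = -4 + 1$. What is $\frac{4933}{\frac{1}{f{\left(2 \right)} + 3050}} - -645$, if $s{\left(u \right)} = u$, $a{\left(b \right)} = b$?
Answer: $14987099$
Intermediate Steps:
$L = -3$
$f{\left(Y \right)} = - 3 Y^{2}$ ($f{\left(Y \right)} = Y \left(-3\right) Y = - 3 Y Y = - 3 Y^{2}$)
$\frac{4933}{\frac{1}{f{\left(2 \right)} + 3050}} - -645 = \frac{4933}{\frac{1}{- 3 \cdot 2^{2} + 3050}} - -645 = \frac{4933}{\frac{1}{\left(-3\right) 4 + 3050}} + 645 = \frac{4933}{\frac{1}{-12 + 3050}} + 645 = \frac{4933}{\frac{1}{3038}} + 645 = 4933 \frac{1}{\frac{1}{3038}} + 645 = 4933 \cdot 3038 + 645 = 14986454 + 645 = 14987099$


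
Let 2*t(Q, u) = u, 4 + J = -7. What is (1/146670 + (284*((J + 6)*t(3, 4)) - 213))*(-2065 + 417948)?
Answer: -186225549073447/146670 ≈ -1.2697e+9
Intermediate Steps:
J = -11 (J = -4 - 7 = -11)
t(Q, u) = u/2
(1/146670 + (284*((J + 6)*t(3, 4)) - 213))*(-2065 + 417948) = (1/146670 + (284*((-11 + 6)*((½)*4)) - 213))*(-2065 + 417948) = (1/146670 + (284*(-5*2) - 213))*415883 = (1/146670 + (284*(-10) - 213))*415883 = (1/146670 + (-2840 - 213))*415883 = (1/146670 - 3053)*415883 = -447783509/146670*415883 = -186225549073447/146670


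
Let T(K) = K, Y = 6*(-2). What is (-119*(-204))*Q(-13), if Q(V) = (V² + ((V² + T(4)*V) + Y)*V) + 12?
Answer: -28742784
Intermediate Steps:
Y = -12
Q(V) = 12 + V² + V*(-12 + V² + 4*V) (Q(V) = (V² + ((V² + 4*V) - 12)*V) + 12 = (V² + (-12 + V² + 4*V)*V) + 12 = (V² + V*(-12 + V² + 4*V)) + 12 = 12 + V² + V*(-12 + V² + 4*V))
(-119*(-204))*Q(-13) = (-119*(-204))*(12 + (-13)³ - 12*(-13) + 5*(-13)²) = 24276*(12 - 2197 + 156 + 5*169) = 24276*(12 - 2197 + 156 + 845) = 24276*(-1184) = -28742784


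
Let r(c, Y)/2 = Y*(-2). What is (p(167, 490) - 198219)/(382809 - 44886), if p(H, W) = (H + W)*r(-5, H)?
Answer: -212365/112641 ≈ -1.8853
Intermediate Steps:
r(c, Y) = -4*Y (r(c, Y) = 2*(Y*(-2)) = 2*(-2*Y) = -4*Y)
p(H, W) = -4*H*(H + W) (p(H, W) = (H + W)*(-4*H) = -4*H*(H + W))
(p(167, 490) - 198219)/(382809 - 44886) = (-4*167*(167 + 490) - 198219)/(382809 - 44886) = (-4*167*657 - 198219)/337923 = (-438876 - 198219)*(1/337923) = -637095*1/337923 = -212365/112641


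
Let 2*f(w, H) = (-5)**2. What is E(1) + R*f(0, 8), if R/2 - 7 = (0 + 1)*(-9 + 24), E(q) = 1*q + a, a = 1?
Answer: 552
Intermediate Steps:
f(w, H) = 25/2 (f(w, H) = (1/2)*(-5)**2 = (1/2)*25 = 25/2)
E(q) = 1 + q (E(q) = 1*q + 1 = q + 1 = 1 + q)
R = 44 (R = 14 + 2*((0 + 1)*(-9 + 24)) = 14 + 2*(1*15) = 14 + 2*15 = 14 + 30 = 44)
E(1) + R*f(0, 8) = (1 + 1) + 44*(25/2) = 2 + 550 = 552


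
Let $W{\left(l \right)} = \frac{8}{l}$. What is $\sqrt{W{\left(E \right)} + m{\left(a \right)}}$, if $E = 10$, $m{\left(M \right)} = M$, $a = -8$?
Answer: $\frac{6 i \sqrt{5}}{5} \approx 2.6833 i$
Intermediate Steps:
$\sqrt{W{\left(E \right)} + m{\left(a \right)}} = \sqrt{\frac{8}{10} - 8} = \sqrt{8 \cdot \frac{1}{10} - 8} = \sqrt{\frac{4}{5} - 8} = \sqrt{- \frac{36}{5}} = \frac{6 i \sqrt{5}}{5}$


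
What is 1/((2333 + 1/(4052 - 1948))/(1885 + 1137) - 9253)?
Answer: -6358288/58828330231 ≈ -0.00010808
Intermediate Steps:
1/((2333 + 1/(4052 - 1948))/(1885 + 1137) - 9253) = 1/((2333 + 1/2104)/3022 - 9253) = 1/((2333 + 1/2104)*(1/3022) - 9253) = 1/((4908633/2104)*(1/3022) - 9253) = 1/(4908633/6358288 - 9253) = 1/(-58828330231/6358288) = -6358288/58828330231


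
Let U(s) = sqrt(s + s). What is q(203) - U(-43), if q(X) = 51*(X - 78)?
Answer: 6375 - I*sqrt(86) ≈ 6375.0 - 9.2736*I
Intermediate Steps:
q(X) = -3978 + 51*X (q(X) = 51*(-78 + X) = -3978 + 51*X)
U(s) = sqrt(2)*sqrt(s) (U(s) = sqrt(2*s) = sqrt(2)*sqrt(s))
q(203) - U(-43) = (-3978 + 51*203) - sqrt(2)*sqrt(-43) = (-3978 + 10353) - sqrt(2)*I*sqrt(43) = 6375 - I*sqrt(86)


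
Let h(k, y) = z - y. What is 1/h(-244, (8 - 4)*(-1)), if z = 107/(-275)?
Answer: 275/993 ≈ 0.27694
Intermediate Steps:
z = -107/275 (z = 107*(-1/275) = -107/275 ≈ -0.38909)
h(k, y) = -107/275 - y
1/h(-244, (8 - 4)*(-1)) = 1/(-107/275 - (8 - 4)*(-1)) = 1/(-107/275 - 4*(-1)) = 1/(-107/275 - 1*(-4)) = 1/(-107/275 + 4) = 1/(993/275) = 275/993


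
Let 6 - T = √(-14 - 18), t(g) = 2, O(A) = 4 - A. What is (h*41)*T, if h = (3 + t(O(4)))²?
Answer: 6150 - 4100*I*√2 ≈ 6150.0 - 5798.3*I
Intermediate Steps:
h = 25 (h = (3 + 2)² = 5² = 25)
T = 6 - 4*I*√2 (T = 6 - √(-14 - 18) = 6 - √(-32) = 6 - 4*I*√2 ≈ 6.0 - 5.6569*I)
(h*41)*T = (25*41)*(6 - 4*I*√2) = 1025*(6 - 4*I*√2) = 6150 - 4100*I*√2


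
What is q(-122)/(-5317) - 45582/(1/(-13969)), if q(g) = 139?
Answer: 3385519771547/5317 ≈ 6.3673e+8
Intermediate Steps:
q(-122)/(-5317) - 45582/(1/(-13969)) = 139/(-5317) - 45582/(1/(-13969)) = 139*(-1/5317) - 45582/(-1/13969) = -139/5317 - 45582*(-13969) = -139/5317 + 636734958 = 3385519771547/5317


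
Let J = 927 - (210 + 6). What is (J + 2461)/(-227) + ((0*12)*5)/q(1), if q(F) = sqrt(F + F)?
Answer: -3172/227 ≈ -13.974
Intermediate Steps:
J = 711 (J = 927 - 1*216 = 927 - 216 = 711)
q(F) = sqrt(2)*sqrt(F) (q(F) = sqrt(2*F) = sqrt(2)*sqrt(F))
(J + 2461)/(-227) + ((0*12)*5)/q(1) = (711 + 2461)/(-227) + ((0*12)*5)/((sqrt(2)*sqrt(1))) = 3172*(-1/227) + (0*5)/((sqrt(2)*1)) = -3172/227 + 0/(sqrt(2)) = -3172/227 + 0*(sqrt(2)/2) = -3172/227 + 0 = -3172/227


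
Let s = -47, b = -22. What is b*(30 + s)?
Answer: 374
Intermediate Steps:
b*(30 + s) = -22*(30 - 47) = -22*(-17) = 374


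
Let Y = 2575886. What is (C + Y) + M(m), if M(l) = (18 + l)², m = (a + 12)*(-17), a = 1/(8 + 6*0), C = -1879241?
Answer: 46850305/64 ≈ 7.3204e+5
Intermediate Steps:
a = ⅛ (a = 1/(8 + 0) = 1/8 = ⅛ ≈ 0.12500)
m = -1649/8 (m = (⅛ + 12)*(-17) = (97/8)*(-17) = -1649/8 ≈ -206.13)
(C + Y) + M(m) = (-1879241 + 2575886) + (18 - 1649/8)² = 696645 + (-1505/8)² = 696645 + 2265025/64 = 46850305/64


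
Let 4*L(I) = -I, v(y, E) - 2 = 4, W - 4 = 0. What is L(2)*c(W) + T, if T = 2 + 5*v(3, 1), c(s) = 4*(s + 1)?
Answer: 22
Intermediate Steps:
W = 4 (W = 4 + 0 = 4)
v(y, E) = 6 (v(y, E) = 2 + 4 = 6)
c(s) = 4 + 4*s (c(s) = 4*(1 + s) = 4 + 4*s)
L(I) = -I/4 (L(I) = (-I)/4 = -I/4)
T = 32 (T = 2 + 5*6 = 2 + 30 = 32)
L(2)*c(W) + T = (-¼*2)*(4 + 4*4) + 32 = -(4 + 16)/2 + 32 = -½*20 + 32 = -10 + 32 = 22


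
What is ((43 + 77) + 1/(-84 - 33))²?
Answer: 197093521/13689 ≈ 14398.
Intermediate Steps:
((43 + 77) + 1/(-84 - 33))² = (120 + 1/(-117))² = (120 - 1/117)² = (14039/117)² = 197093521/13689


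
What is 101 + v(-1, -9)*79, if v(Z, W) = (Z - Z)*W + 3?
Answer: 338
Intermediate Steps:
v(Z, W) = 3 (v(Z, W) = 0*W + 3 = 0 + 3 = 3)
101 + v(-1, -9)*79 = 101 + 3*79 = 101 + 237 = 338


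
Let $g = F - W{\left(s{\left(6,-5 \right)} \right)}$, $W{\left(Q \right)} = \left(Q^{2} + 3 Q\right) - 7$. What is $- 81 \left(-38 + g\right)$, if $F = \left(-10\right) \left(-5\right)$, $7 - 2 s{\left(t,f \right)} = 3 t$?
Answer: $- \frac{1701}{4} \approx -425.25$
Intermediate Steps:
$s{\left(t,f \right)} = \frac{7}{2} - \frac{3 t}{2}$
$F = 50$
$W{\left(Q \right)} = -7 + Q^{2} + 3 Q$
$g = \frac{173}{4}$ ($g = 50 - \left(-7 + \left(\frac{7}{2} - 9\right)^{2} + 3 \left(\frac{7}{2} - 9\right)\right) = 50 - \left(-7 + \left(- \frac{11}{2}\right)^{2} + 3 \left(- \frac{11}{2}\right)\right) = 50 - \left(-7 + \frac{121}{4} - \frac{33}{2}\right) = 50 - \frac{27}{4} = \frac{173}{4} \approx 43.25$)
$- 81 \left(-38 + g\right) = - 81 \left(-38 + \frac{173}{4}\right) = \left(-81\right) \frac{21}{4} = - \frac{1701}{4}$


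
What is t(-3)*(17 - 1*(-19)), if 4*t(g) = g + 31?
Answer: 252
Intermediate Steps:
t(g) = 31/4 + g/4 (t(g) = (g + 31)/4 = (31 + g)/4 = 31/4 + g/4)
t(-3)*(17 - 1*(-19)) = (31/4 + (¼)*(-3))*(17 - 1*(-19)) = (31/4 - ¾)*(17 + 19) = 7*36 = 252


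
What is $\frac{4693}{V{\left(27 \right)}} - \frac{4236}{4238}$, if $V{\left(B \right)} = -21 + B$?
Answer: $\frac{9931759}{12714} \approx 781.17$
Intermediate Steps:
$\frac{4693}{V{\left(27 \right)}} - \frac{4236}{4238} = \frac{4693}{-21 + 27} - \frac{4236}{4238} = \frac{4693}{6} - \frac{2118}{2119} = \frac{9931759}{12714}$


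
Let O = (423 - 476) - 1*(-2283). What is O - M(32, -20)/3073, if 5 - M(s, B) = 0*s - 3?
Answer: 6852782/3073 ≈ 2230.0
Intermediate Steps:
M(s, B) = 8 (M(s, B) = 5 - (0*s - 3) = 5 - (0 - 3) = 5 - 1*(-3) = 5 + 3 = 8)
O = 2230 (O = -53 + 2283 = 2230)
O - M(32, -20)/3073 = 2230 - 8/3073 = 6852782/3073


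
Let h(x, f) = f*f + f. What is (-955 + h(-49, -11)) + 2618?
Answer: 1773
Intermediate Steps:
h(x, f) = f + f**2 (h(x, f) = f**2 + f = f + f**2)
(-955 + h(-49, -11)) + 2618 = (-955 - 11*(1 - 11)) + 2618 = (-955 - 11*(-10)) + 2618 = (-955 + 110) + 2618 = -845 + 2618 = 1773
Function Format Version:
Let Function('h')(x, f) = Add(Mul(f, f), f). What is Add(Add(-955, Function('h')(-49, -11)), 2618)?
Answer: 1773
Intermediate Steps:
Function('h')(x, f) = Add(f, Pow(f, 2)) (Function('h')(x, f) = Add(Pow(f, 2), f) = Add(f, Pow(f, 2)))
Add(Add(-955, Function('h')(-49, -11)), 2618) = Add(Add(-955, Mul(-11, Add(1, -11))), 2618) = Add(Add(-955, Mul(-11, -10)), 2618) = Add(Add(-955, 110), 2618) = Add(-845, 2618) = 1773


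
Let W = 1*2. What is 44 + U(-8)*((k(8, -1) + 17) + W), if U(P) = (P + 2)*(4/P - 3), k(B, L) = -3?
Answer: 380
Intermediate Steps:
W = 2
U(P) = (-3 + 4/P)*(2 + P) (U(P) = (2 + P)*(-3 + 4/P) = (-3 + 4/P)*(2 + P))
44 + U(-8)*((k(8, -1) + 17) + W) = 44 + (-2 - 3*(-8) + 8/(-8))*((-3 + 17) + 2) = 44 + (-2 + 24 + 8*(-⅛))*(14 + 2) = 44 + (-2 + 24 - 1)*16 = 44 + 21*16 = 44 + 336 = 380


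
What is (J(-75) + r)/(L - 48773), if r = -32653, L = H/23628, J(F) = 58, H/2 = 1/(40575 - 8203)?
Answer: 12465723326760/18652883074583 ≈ 0.66830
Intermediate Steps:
H = 1/16186 (H = 2/(40575 - 8203) = 2/32372 = 2*(1/32372) = 1/16186 ≈ 6.1782e-5)
L = 1/382442808 (L = (1/16186)/23628 = (1/16186)*(1/23628) = 1/382442808 ≈ 2.6148e-9)
(J(-75) + r)/(L - 48773) = (58 - 32653)/(1/382442808 - 48773) = -32595/(-18652883074583/382442808) = -32595*(-382442808/18652883074583) = 12465723326760/18652883074583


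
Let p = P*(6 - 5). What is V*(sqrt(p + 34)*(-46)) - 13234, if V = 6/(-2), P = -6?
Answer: -13234 + 276*sqrt(7) ≈ -12504.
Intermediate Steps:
p = -6 (p = -6*(6 - 5) = -6*1 = -6)
V = -3 (V = 6*(-1/2) = -3)
V*(sqrt(p + 34)*(-46)) - 13234 = -3*sqrt(-6 + 34)*(-46) - 13234 = -3*sqrt(28)*(-46) - 13234 = -3*2*sqrt(7)*(-46) - 13234 = -(-276)*sqrt(7) - 13234 = 276*sqrt(7) - 13234 = -13234 + 276*sqrt(7)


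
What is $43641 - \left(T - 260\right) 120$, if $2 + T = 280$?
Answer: $41481$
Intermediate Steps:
$T = 278$ ($T = -2 + 280 = 278$)
$43641 - \left(T - 260\right) 120 = 43641 - \left(278 - 260\right) 120 = 43641 - 18 \cdot 120 = 43641 - 2160 = 41481$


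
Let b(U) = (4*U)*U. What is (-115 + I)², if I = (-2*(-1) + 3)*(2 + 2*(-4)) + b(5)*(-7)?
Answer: 714025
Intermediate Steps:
b(U) = 4*U²
I = -730 (I = (-2*(-1) + 3)*(2 + 2*(-4)) + (4*5²)*(-7) = (2 + 3)*(2 - 8) + (4*25)*(-7) = 5*(-6) + 100*(-7) = -30 - 700 = -730)
(-115 + I)² = (-115 - 730)² = (-845)² = 714025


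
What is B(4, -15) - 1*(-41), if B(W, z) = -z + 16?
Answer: 72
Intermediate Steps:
B(W, z) = 16 - z
B(4, -15) - 1*(-41) = (16 - 1*(-15)) - 1*(-41) = (16 + 15) + 41 = 31 + 41 = 72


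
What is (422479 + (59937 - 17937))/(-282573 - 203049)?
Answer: -464479/485622 ≈ -0.95646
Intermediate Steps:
(422479 + (59937 - 17937))/(-282573 - 203049) = (422479 + 42000)/(-485622) = 464479*(-1/485622) = -464479/485622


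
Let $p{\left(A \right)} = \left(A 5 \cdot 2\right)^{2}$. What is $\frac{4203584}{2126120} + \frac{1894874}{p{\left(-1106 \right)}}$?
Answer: $\frac{6477828216141}{3250933155400} \approx 1.9926$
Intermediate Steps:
$p{\left(A \right)} = 100 A^{2}$ ($p{\left(A \right)} = \left(5 A 2\right)^{2} = \left(10 A\right)^{2} = 100 A^{2}$)
$\frac{4203584}{2126120} + \frac{1894874}{p{\left(-1106 \right)}} = \frac{4203584}{2126120} + \frac{1894874}{100 \left(-1106\right)^{2}} = 4203584 \cdot \frac{1}{2126120} + \frac{1894874}{100 \cdot 1223236} = \frac{525448}{265765} + \frac{1894874}{122323600} = \frac{525448}{265765} + 1894874 \cdot \frac{1}{122323600} = \frac{525448}{265765} + \frac{947437}{61161800} = \frac{6477828216141}{3250933155400}$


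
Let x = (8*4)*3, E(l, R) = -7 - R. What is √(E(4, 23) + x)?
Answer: √66 ≈ 8.1240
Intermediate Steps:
x = 96 (x = 32*3 = 96)
√(E(4, 23) + x) = √((-7 - 1*23) + 96) = √((-7 - 23) + 96) = √(-30 + 96) = √66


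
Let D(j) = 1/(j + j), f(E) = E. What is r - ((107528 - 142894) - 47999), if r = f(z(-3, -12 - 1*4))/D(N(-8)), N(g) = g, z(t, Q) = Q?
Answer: 83621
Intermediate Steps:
D(j) = 1/(2*j)
r = 256 (r = (-12 - 1*4)/(((1/2)/(-8))) = (-12 - 4)/(((1/2)*(-1/8))) = -16/(-1/16) = -16*(-16) = 256)
r - ((107528 - 142894) - 47999) = 256 - ((107528 - 142894) - 47999) = 256 - (-35366 - 47999) = 256 - 1*(-83365) = 256 + 83365 = 83621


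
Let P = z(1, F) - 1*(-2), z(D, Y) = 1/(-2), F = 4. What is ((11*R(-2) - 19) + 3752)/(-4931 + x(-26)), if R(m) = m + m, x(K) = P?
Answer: -7378/9859 ≈ -0.74835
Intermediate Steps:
z(D, Y) = -1/2
P = 3/2 (P = -1/2 - 1*(-2) = -1/2 + 2 = 3/2 ≈ 1.5000)
x(K) = 3/2
R(m) = 2*m
((11*R(-2) - 19) + 3752)/(-4931 + x(-26)) = ((11*(2*(-2)) - 19) + 3752)/(-4931 + 3/2) = ((11*(-4) - 19) + 3752)/(-9859/2) = ((-44 - 19) + 3752)*(-2/9859) = (-63 + 3752)*(-2/9859) = 3689*(-2/9859) = -7378/9859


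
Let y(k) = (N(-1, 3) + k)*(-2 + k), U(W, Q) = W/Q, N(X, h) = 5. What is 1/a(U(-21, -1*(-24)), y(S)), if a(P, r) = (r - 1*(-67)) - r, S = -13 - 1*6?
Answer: 1/67 ≈ 0.014925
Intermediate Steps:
S = -19 (S = -13 - 6 = -19)
y(k) = (-2 + k)*(5 + k) (y(k) = (5 + k)*(-2 + k) = (-2 + k)*(5 + k))
a(P, r) = 67 (a(P, r) = (r + 67) - r = (67 + r) - r = 67)
1/a(U(-21, -1*(-24)), y(S)) = 1/67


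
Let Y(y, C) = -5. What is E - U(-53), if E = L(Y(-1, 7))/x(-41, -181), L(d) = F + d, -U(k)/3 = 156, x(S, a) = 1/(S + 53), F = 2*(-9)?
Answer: 192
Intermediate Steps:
F = -18
x(S, a) = 1/(53 + S)
U(k) = -468 (U(k) = -3*156 = -468)
L(d) = -18 + d
E = -276 (E = (-18 - 5)/(1/(53 - 41)) = -23/(1/12) = -23/1/12 = -23*12 = -276)
E - U(-53) = -276 - 1*(-468) = -276 + 468 = 192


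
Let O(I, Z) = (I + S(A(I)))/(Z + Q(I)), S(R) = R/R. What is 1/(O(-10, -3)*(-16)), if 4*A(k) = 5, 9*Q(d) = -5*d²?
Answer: -527/1296 ≈ -0.40664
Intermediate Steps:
Q(d) = -5*d²/9 (Q(d) = (-5*d²)/9 = -5*d²/9)
A(k) = 5/4 (A(k) = (¼)*5 = 5/4)
S(R) = 1
O(I, Z) = (1 + I)/(Z - 5*I²/9) (O(I, Z) = (I + 1)/(Z - 5*I²/9) = (1 + I)/(Z - 5*I²/9))
1/(O(-10, -3)*(-16)) = 1/((9*(-1 - 1*(-10))/(-9*(-3) + 5*(-10)²))*(-16)) = 1/((9*(-1 + 10)/(27 + 5*100))*(-16)) = 1/((9*9/(27 + 500))*(-16)) = 1/((9*9/527)*(-16)) = 1/((9*(1/527)*9)*(-16)) = 1/((81/527)*(-16)) = 1/(-1296/527) = -527/1296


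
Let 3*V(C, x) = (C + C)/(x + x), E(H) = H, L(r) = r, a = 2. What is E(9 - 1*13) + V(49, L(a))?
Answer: 25/6 ≈ 4.1667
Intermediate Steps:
V(C, x) = C/(3*x) (V(C, x) = ((C + C)/(x + x))/3 = ((2*C)/((2*x)))/3 = ((2*C)*(1/(2*x)))/3 = (C/x)/3 = C/(3*x))
E(9 - 1*13) + V(49, L(a)) = (9 - 1*13) + (1/3)*49/2 = (9 - 13) + (1/3)*49*(1/2) = -4 + 49/6 = 25/6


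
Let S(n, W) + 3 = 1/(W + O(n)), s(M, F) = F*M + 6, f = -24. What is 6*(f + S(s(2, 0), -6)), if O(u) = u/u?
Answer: -816/5 ≈ -163.20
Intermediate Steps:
O(u) = 1
s(M, F) = 6 + F*M
S(n, W) = -3 + 1/(1 + W) (S(n, W) = -3 + 1/(W + 1) = -3 + 1/(1 + W))
6*(f + S(s(2, 0), -6)) = 6*(-24 + (-2 - 3*(-6))/(1 - 6)) = 6*(-24 + (-2 + 18)/(-5)) = 6*(-24 - 1/5*16) = 6*(-24 - 16/5) = 6*(-136/5) = -816/5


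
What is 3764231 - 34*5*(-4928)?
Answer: 4601991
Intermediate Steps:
3764231 - 34*5*(-4928) = 3764231 - 170*(-4928) = 3764231 + 837760 = 4601991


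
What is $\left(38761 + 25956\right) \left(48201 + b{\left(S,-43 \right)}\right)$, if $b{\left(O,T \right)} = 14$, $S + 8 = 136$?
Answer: $3120330155$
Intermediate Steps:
$S = 128$ ($S = -8 + 136 = 128$)
$\left(38761 + 25956\right) \left(48201 + b{\left(S,-43 \right)}\right) = \left(38761 + 25956\right) \left(48201 + 14\right) = 64717 \cdot 48215 = 3120330155$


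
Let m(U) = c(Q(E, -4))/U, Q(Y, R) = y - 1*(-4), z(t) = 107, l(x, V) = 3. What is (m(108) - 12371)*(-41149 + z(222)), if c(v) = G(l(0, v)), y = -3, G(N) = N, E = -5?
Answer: 9139129955/18 ≈ 5.0773e+8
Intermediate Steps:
Q(Y, R) = 1 (Q(Y, R) = -3 - 1*(-4) = -3 + 4 = 1)
c(v) = 3
m(U) = 3/U
(m(108) - 12371)*(-41149 + z(222)) = (3/108 - 12371)*(-41149 + 107) = (3*(1/108) - 12371)*(-41042) = (1/36 - 12371)*(-41042) = -445355/36*(-41042) = 9139129955/18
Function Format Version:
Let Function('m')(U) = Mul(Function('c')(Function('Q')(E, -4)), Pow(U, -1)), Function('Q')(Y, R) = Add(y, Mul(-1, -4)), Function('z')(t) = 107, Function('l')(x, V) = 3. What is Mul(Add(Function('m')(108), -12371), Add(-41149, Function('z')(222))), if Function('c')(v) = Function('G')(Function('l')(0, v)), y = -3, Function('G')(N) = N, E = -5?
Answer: Rational(9139129955, 18) ≈ 5.0773e+8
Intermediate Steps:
Function('Q')(Y, R) = 1 (Function('Q')(Y, R) = Add(-3, Mul(-1, -4)) = Add(-3, 4) = 1)
Function('c')(v) = 3
Function('m')(U) = Mul(3, Pow(U, -1))
Mul(Add(Function('m')(108), -12371), Add(-41149, Function('z')(222))) = Mul(Add(Mul(3, Pow(108, -1)), -12371), Add(-41149, 107)) = Mul(Add(Mul(3, Rational(1, 108)), -12371), -41042) = Mul(Add(Rational(1, 36), -12371), -41042) = Mul(Rational(-445355, 36), -41042) = Rational(9139129955, 18)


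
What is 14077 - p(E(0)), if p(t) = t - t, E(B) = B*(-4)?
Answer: 14077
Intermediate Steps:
E(B) = -4*B
p(t) = 0
14077 - p(E(0)) = 14077 - 1*0 = 14077 + 0 = 14077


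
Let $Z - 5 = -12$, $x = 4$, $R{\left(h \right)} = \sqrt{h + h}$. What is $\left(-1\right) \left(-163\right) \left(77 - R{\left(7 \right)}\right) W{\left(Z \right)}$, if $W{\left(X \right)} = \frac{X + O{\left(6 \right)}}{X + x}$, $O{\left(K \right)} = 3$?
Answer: $\frac{50204}{3} - \frac{652 \sqrt{14}}{3} \approx 15921.0$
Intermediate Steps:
$R{\left(h \right)} = \sqrt{2} \sqrt{h}$ ($R{\left(h \right)} = \sqrt{2 h} = \sqrt{2} \sqrt{h}$)
$Z = -7$ ($Z = 5 - 12 = -7$)
$W{\left(X \right)} = \frac{3 + X}{4 + X}$ ($W{\left(X \right)} = \frac{X + 3}{X + 4} = \frac{3 + X}{4 + X}$)
$\left(-1\right) \left(-163\right) \left(77 - R{\left(7 \right)}\right) W{\left(Z \right)} = \left(-1\right) \left(-163\right) \left(77 - \sqrt{2} \sqrt{7}\right) \frac{3 - 7}{4 - 7} = 163 \left(77 - \sqrt{14}\right) \frac{1}{-3} \left(-4\right) = \left(12551 - 163 \sqrt{14}\right) \left(\left(- \frac{1}{3}\right) \left(-4\right)\right) = \left(12551 - 163 \sqrt{14}\right) \frac{4}{3} = \frac{50204}{3} - \frac{652 \sqrt{14}}{3}$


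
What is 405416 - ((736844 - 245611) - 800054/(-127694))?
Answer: -5479558026/63847 ≈ -85823.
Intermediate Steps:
405416 - ((736844 - 245611) - 800054/(-127694)) = 405416 - (491233 - 800054*(-1/127694)) = 405416 - (491233 + 400027/63847) = 405416 - 1*31364153378/63847 = 405416 - 31364153378/63847 = -5479558026/63847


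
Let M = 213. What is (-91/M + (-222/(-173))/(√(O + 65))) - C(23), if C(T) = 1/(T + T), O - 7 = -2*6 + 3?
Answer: -4399/9798 + 74*√7/1211 ≈ -0.28730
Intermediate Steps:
O = -2 (O = 7 + (-2*6 + 3) = 7 + (-12 + 3) = 7 - 9 = -2)
C(T) = 1/(2*T)
(-91/M + (-222/(-173))/(√(O + 65))) - C(23) = (-91/213 + (-222/(-173))/(√(-2 + 65))) - 1/(2*23) = (-91*1/213 + (-222*(-1/173))/(√63)) - 1/(2*23) = (-91/213 + 222/(173*((3*√7)))) - 1*1/46 = (-91/213 + 222*(√7/21)/173) - 1/46 = (-91/213 + 74*√7/1211) - 1/46 = -4399/9798 + 74*√7/1211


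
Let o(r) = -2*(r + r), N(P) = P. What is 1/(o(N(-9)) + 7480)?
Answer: 1/7516 ≈ 0.00013305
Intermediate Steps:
o(r) = -4*r
1/(o(N(-9)) + 7480) = 1/(-4*(-9) + 7480) = 1/(36 + 7480) = 1/7516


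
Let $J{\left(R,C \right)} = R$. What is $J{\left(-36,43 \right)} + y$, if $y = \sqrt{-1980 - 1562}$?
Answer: $-36 + i \sqrt{3542} \approx -36.0 + 59.515 i$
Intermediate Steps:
$y = i \sqrt{3542}$ ($y = \sqrt{-1980 - 1562} = \sqrt{-3542} = i \sqrt{3542} \approx 59.515 i$)
$J{\left(-36,43 \right)} + y = -36 + i \sqrt{3542}$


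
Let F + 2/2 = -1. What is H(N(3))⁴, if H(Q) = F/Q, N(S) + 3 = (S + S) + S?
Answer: 1/81 ≈ 0.012346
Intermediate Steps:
F = -2 (F = -1 - 1 = -2)
N(S) = -3 + 3*S (N(S) = -3 + ((S + S) + S) = -3 + (2*S + S) = -3 + 3*S)
H(Q) = -2/Q
H(N(3))⁴ = (-2/(-3 + 3*3))⁴ = (-2/(-3 + 9))⁴ = (-2/6)⁴ = (-2*⅙)⁴ = (-⅓)⁴ = 1/81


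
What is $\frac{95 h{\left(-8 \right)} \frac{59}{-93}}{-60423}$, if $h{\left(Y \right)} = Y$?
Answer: $- \frac{44840}{5619339} \approx -0.0079796$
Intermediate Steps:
$\frac{95 h{\left(-8 \right)} \frac{59}{-93}}{-60423} = \frac{95 \left(-8\right) \frac{59}{-93}}{-60423} = - 760 \cdot 59 \left(- \frac{1}{93}\right) \left(- \frac{1}{60423}\right) = \left(-760\right) \left(- \frac{59}{93}\right) \left(- \frac{1}{60423}\right) = \frac{44840}{93} \left(- \frac{1}{60423}\right) = - \frac{44840}{5619339}$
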